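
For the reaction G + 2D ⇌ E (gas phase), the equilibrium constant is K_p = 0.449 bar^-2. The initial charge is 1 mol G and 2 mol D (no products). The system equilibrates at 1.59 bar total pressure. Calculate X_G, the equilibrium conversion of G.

Basis: 1 mol G initially; let X = conversion of G. Extent ξ = X.
At extent ξ: n_G = 1 − X; n_D = 2 − 2X; n_E = X.
Summing: n_T = 3 − 2X.
With p_i = (n_i/n_T)P, K_p = p_E / (p_G p_D^2).
Substituting and setting equal to 0.449 bar^-2 gives a polynomial in X; the root in (0,1) is X = 0.283.

X = 0.283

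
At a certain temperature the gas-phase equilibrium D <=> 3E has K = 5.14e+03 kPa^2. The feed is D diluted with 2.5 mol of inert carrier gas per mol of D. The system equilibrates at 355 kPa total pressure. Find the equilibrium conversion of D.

Basis: 1 mol D initially; let X = conversion of D. Extent ξ = X.
At extent ξ: n_D = 1 − X; n_E = 3X; n_I = 2.5 (inert).
Total moles n_T = 3.5 + 2X.
Mole fractions y_i = n_i/n_T; K = p_E^3 / (p_D) with p_i = y_i·P.
This yields a degree-3 equation in X; solving on (0,1), X = 0.262.

X = 0.262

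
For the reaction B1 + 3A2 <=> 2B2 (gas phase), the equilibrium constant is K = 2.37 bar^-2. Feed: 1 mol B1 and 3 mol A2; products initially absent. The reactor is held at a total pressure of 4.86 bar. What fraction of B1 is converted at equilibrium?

X = 0.695

Basis: 1 mol B1 initially; let X = conversion of B1. Extent ξ = X.
At extent ξ: n_B1 = 1 − X; n_A2 = 3 − 3X; n_B2 = 2X.
n_T = Σnᵢ = 4 − 2X.
With p_i = (n_i/n_T)P, K = p_B2^2 / (p_B1 p_A2^3).
This yields a degree-4 equation in X; solving on (0,1), X = 0.695.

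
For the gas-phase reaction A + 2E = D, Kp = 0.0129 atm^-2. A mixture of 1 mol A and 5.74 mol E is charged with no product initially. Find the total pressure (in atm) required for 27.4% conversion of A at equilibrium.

Let X = conversion of A (basis 1 mol A); extent of reaction ξ = X.
At extent ξ: n_A = 1 − X; n_E = 5.74 − 2X; n_D = X.
n_T = Σnᵢ = 6.74 − 2X.
Kp = p_D / (p_A p_E^2) with p_i = (n_i/n_T)·P.
At X = 0.274: the mole-fraction product g(X) = Π y_i^ν_i = 0.5368. Since Kp = g(X)·P^{-2}, P = (g/Kp)^(1/2) = (0.5368/0.0129)^(1/2) = 6.45 atm.

P = 6.45 atm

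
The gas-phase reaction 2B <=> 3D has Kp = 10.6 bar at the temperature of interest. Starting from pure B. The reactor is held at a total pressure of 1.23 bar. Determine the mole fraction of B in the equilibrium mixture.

Take 1 mol B as basis and let X be its fractional conversion, so ξ = 0.5X.
Species balance: n_B = 1 − X; n_D = 1.5X.
n_T = Σnᵢ = 1 + 0.5X.
Mole fractions y_i = n_i/n_T; Kp = p_D^3 / (p_B^2) with p_i = y_i·P.
Substituting and setting equal to 10.6 bar gives a polynomial in X; the root in (0,1) is X = 0.690.
Then n_B = 0.31, n_T = 1.35, so y_B = 0.230.

y_B = 0.230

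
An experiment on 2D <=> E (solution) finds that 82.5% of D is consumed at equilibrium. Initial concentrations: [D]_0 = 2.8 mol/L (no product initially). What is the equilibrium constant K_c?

Let X = conversion of D.
Concentrations: [D] = 2.8 − 2.8X; [E] = 1.4X.
At X = 0.825: [D] = 0.49, [E] = 1.15.
K_c = [E] / ([D]^2) = 4.81 L/mol.

K_c = 4.81 L/mol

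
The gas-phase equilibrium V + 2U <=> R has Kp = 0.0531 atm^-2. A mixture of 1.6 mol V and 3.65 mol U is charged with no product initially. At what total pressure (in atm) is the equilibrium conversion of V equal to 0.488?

P = 7.48 atm

Take 1.6 mol V as basis and let X be its fractional conversion, so ξ = 1.6X.
Species balance: n_V = 1.6 − 1.6X; n_U = 3.65 − 3.2X; n_R = 1.6X.
Summing: n_T = 5.25 − 3.2X.
Kp = p_R / (p_V p_U^2) with p_i = (n_i/n_T)·P.
At X = 0.488: the mole-fraction product g(X) = Π y_i^ν_i = 2.973. Since Kp = g(X)·P^{-2}, P = (g/Kp)^(1/2) = (2.973/0.0531)^(1/2) = 7.48 atm.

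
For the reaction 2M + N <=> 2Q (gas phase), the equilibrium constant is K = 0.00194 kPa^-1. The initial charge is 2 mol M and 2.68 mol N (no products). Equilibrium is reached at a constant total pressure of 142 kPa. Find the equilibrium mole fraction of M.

Basis: 2 mol M initially; let X = conversion of M. Extent ξ = X.
Mole table: n_M = 2 − 2X; n_N = 2.68 − X; n_Q = 2X.
n_T = Σnᵢ = 4.68 − X.
Mole fractions y_i = n_i/n_T; K = p_Q^2 / (p_M^2 p_N) with p_i = y_i·P.
Setting this equal to 0.00194 kPa^-1 and taking the physical root (0 < X < 1) gives X = 0.279.
Then n_M = 1.44, n_T = 4.4, so y_M = 0.328.

y_M = 0.328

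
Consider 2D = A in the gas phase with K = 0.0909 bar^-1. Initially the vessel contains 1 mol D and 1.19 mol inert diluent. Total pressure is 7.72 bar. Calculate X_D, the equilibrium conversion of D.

Basis: 1 mol D initially; let X = conversion of D. Extent ξ = 0.5X.
Species balance: n_D = 1 − X; n_A = 0.5X; n_I = 1.19 (inert).
n_T = Σnᵢ = 2.19 − 0.5X.
With p_i = (n_i/n_T)P, K = p_A / (p_D^2).
Setting this equal to 0.0909 bar^-1 and taking the physical root (0 < X < 1) gives X = 0.320.

X = 0.320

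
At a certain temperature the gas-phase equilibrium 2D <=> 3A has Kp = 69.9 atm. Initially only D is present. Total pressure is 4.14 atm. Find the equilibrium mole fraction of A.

y_A = 0.819

Basis: 1 mol D initially; let X = conversion of D. Extent ξ = 0.5X.
Moles: n_D = 1 − X; n_A = 1.5X.
Summing: n_T = 1 + 0.5X.
Mole fractions y_i = n_i/n_T; Kp = p_A^3 / (p_D^2) with p_i = y_i·P.
This yields a degree-3 equation in X; solving on (0,1), X = 0.752.
Then n_A = 1.13, n_T = 1.38, so y_A = 0.819.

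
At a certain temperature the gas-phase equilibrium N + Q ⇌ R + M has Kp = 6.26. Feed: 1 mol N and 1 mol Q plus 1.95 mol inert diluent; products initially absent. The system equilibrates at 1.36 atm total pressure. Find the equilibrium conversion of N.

X = 0.714

Let X = conversion of N (basis 1 mol N); extent of reaction ξ = X.
At extent ξ: n_N = 1 − X; n_Q = 1 − X; n_R = X; n_M = X; n_I = 1.95 (inert).
n_T stays at 3.95 (no change in mole number).
y_i = n_i/n_T, p_i = y_i·P. Kp = p_R p_M / (p_N p_Q).
This yields a degree-2 equation in X; solving on (0,1), X = 0.714.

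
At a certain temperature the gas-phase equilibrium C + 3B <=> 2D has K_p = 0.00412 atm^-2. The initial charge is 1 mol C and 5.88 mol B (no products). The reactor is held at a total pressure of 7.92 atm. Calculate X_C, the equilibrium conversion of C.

X = 0.351

Basis: 1 mol C initially; let X = conversion of C. Extent ξ = X.
Moles: n_C = 1 − X; n_B = 5.88 − 3X; n_D = 2X.
Summing: n_T = 6.88 − 2X.
y_i = n_i/n_T, p_i = y_i·P. K_p = p_D^2 / (p_C p_B^3).
This yields a degree-4 equation in X; solving on (0,1), X = 0.351.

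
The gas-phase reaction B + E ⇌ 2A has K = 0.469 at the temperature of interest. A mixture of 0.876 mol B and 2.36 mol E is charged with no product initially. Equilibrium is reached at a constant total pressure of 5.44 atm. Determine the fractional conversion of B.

X = 0.401

Take 0.876 mol B as basis and let X be its fractional conversion, so ξ = 0.876X.
Species balance: n_B = 0.876 − 0.876X; n_E = 2.36 − 0.876X; n_A = 1.75X.
Total moles n_T = 3.24 (Δν = 0, constant).
Mole fractions y_i = n_i/n_T; K = p_A^2 / (p_B p_E) with p_i = y_i·P.
Setting this equal to 0.469 and taking the physical root (0 < X < 1) gives X = 0.401.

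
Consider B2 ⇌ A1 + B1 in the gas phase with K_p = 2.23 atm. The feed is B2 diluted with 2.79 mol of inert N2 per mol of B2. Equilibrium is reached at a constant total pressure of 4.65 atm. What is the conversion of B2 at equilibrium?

X = 0.745

Take 1 mol B2 as basis and let X be its fractional conversion, so ξ = X.
At extent ξ: n_B2 = 1 − X; n_A1 = X; n_B1 = X; n_I = 2.79 (inert).
Total moles n_T = 3.79 + X.
Mole fractions y_i = n_i/n_T; K_p = p_A1 p_B1 / (p_B2) with p_i = y_i·P.
Setting this equal to 2.23 atm and taking the physical root (0 < X < 1) gives X = 0.745.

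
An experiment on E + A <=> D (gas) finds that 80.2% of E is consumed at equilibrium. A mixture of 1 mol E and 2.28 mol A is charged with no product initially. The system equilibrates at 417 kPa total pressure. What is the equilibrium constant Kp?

Kp = 0.0163 kPa^-1

Basis: 1 mol E initially; let X = conversion of E. Extent ξ = X.
Mole table: n_E = 1 − X; n_A = 2.28 − X; n_D = X.
Summing: n_T = 3.28 − X.
At X = 0.802: n_E = 0.198, n_A = 1.48, n_D = 0.802, n_T = 2.48.
p_i = (n_i/n_T)·P. Kp = p_D / (p_E p_A) = 0.0163 kPa^-1.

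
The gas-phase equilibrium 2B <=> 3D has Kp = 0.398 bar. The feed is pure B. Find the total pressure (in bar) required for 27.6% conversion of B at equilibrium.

Take 1 mol B as basis and let X be its fractional conversion, so ξ = 0.5X.
At extent ξ: n_B = 1 − X; n_D = 1.5X.
n_T = Σnᵢ = 1 + 0.5X.
Kp = p_D^3 / (p_B^2) with p_i = (n_i/n_T)·P.
At X = 0.276: the mole-fraction product g(X) = Π y_i^ν_i = 0.119. Since Kp = g(X)·P^{1}, P = (Kp/g)^(1/1) = (0.398/0.119)^(1/1) = 3.35 bar.

P = 3.35 bar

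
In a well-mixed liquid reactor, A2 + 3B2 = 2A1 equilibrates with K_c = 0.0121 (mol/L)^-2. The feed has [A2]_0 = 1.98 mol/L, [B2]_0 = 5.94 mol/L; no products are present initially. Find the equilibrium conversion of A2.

X = 0.287

Let X = conversion of A2; extent ξ = 1.98·X mol/L.
Concentrations: [A2] = 1.98 − 1.98X; [B2] = 5.94 − 5.94X; [A1] = 3.96X.
K_c = [A1]^2 / ([A2] [B2]^3).
Solving K_c = 0.0121 for X ∈ (0,1): X = 0.287.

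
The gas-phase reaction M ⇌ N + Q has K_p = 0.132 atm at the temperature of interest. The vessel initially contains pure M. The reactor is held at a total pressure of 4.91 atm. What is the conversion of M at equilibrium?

X = 0.162

Take 1 mol M as basis and let X be its fractional conversion, so ξ = X.
At extent ξ: n_M = 1 − X; n_N = X; n_Q = X.
n_T = Σnᵢ = 1 + X.
Mole fractions y_i = n_i/n_T; K_p = p_N p_Q / (p_M) with p_i = y_i·P.
Substituting and setting equal to 0.132 atm gives a polynomial in X; the root in (0,1) is X = 0.162.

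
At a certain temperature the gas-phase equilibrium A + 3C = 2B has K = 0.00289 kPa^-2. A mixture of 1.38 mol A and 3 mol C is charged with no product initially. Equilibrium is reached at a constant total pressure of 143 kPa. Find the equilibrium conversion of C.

Let X = conversion of C (basis 3 mol C); extent of reaction ξ = X.
At extent ξ: n_A = 1.38 − X; n_C = 3 − 3X; n_B = 2X.
Summing: n_T = 4.38 − 2X.
y_i = n_i/n_T, p_i = y_i·P. K = p_B^2 / (p_A p_C^3).
Equating to 0.00289 kPa^-2 and solving on 0 < X < 1: X = 0.738.

X = 0.738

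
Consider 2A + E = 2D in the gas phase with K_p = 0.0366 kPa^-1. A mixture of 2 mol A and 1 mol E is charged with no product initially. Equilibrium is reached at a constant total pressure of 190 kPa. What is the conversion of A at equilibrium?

X = 0.534

Basis: 2 mol A initially; let X = conversion of A. Extent ξ = X.
Moles: n_A = 2 − 2X; n_E = 1 − X; n_D = 2X.
n_T = Σnᵢ = 3 − X.
With p_i = (n_i/n_T)P, K_p = p_D^2 / (p_A^2 p_E).
Substituting and setting equal to 0.0366 kPa^-1 gives a polynomial in X; the root in (0,1) is X = 0.534.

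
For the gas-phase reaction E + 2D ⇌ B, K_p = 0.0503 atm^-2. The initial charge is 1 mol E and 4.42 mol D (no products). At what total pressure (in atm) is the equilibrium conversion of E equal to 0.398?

P = 4.63 atm

Basis: 1 mol E initially; let X = conversion of E. Extent ξ = X.
At extent ξ: n_E = 1 − X; n_D = 4.42 − 2X; n_B = X.
n_T = Σnᵢ = 5.42 − 2X.
K_p = p_B / (p_E p_D^2) with p_i = (n_i/n_T)·P.
At X = 0.398: the mole-fraction product g(X) = Π y_i^ν_i = 1.076. Since K_p = g(X)·P^{-2}, P = (g/K_p)^(1/2) = (1.076/0.0503)^(1/2) = 4.63 atm.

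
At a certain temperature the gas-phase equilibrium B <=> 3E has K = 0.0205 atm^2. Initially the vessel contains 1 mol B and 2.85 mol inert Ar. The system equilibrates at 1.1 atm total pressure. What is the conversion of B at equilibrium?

X = 0.208

Let X = conversion of B (basis 1 mol B); extent of reaction ξ = X.
Mole table: n_B = 1 − X; n_E = 3X; n_I = 2.85 (inert).
Summing: n_T = 3.85 + 2X.
y_i = n_i/n_T, p_i = y_i·P. K = p_E^3 / (p_B).
Equating to 0.0205 atm^2 and solving on 0 < X < 1: X = 0.208.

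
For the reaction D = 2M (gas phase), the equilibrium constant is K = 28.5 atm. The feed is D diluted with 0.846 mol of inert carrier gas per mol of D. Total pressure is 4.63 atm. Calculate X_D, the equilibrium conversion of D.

Take 1 mol D as basis and let X be its fractional conversion, so ξ = X.
Moles: n_D = 1 − X; n_M = 2X; n_I = 0.846 (inert).
Summing: n_T = 1.85 + X.
Mole fractions y_i = n_i/n_T; K = p_M^2 / (p_D) with p_i = y_i·P.
This yields a degree-2 equation in X; solving on (0,1), X = 0.832.

X = 0.832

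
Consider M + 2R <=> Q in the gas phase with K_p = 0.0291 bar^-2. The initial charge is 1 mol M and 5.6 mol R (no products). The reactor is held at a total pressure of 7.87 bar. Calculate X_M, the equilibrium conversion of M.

Take 1 mol M as basis and let X be its fractional conversion, so ξ = X.
At extent ξ: n_M = 1 − X; n_R = 5.6 − 2X; n_Q = X.
Summing: n_T = 6.6 − 2X.
With p_i = (n_i/n_T)P, K_p = p_Q / (p_M p_R^2).
This yields a degree-3 equation in X; solving on (0,1), X = 0.547.

X = 0.547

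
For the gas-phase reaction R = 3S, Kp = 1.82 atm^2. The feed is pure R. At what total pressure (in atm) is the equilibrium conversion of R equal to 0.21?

Basis: 1 mol R initially; let X = conversion of R. Extent ξ = X.
At extent ξ: n_R = 1 − X; n_S = 3X.
n_T = Σnᵢ = 1 + 2X.
Kp = p_S^3 / (p_R) with p_i = (n_i/n_T)·P.
At X = 0.21: the mole-fraction product g(X) = Π y_i^ν_i = 0.157. Since Kp = g(X)·P^{2}, P = (Kp/g)^(1/2) = (1.82/0.157)^(1/2) = 3.41 atm.

P = 3.41 atm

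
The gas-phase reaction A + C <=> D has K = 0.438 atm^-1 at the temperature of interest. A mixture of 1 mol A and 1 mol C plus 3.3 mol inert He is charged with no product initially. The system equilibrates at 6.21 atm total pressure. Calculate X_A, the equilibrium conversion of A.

X = 0.281

Basis: 1 mol A initially; let X = conversion of A. Extent ξ = X.
Moles: n_A = 1 − X; n_C = 1 − X; n_D = X; n_I = 3.3 (inert).
Summing: n_T = 5.3 − X.
y_i = n_i/n_T, p_i = y_i·P. K = p_D / (p_A p_C).
This yields a degree-2 equation in X; solving on (0,1), X = 0.281.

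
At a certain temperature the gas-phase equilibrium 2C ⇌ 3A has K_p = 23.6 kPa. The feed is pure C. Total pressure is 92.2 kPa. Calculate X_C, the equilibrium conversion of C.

X = 0.339

Let X = conversion of C (basis 1 mol C); extent of reaction ξ = 0.5X.
Species balance: n_C = 1 − X; n_A = 1.5X.
Summing: n_T = 1 + 0.5X.
With p_i = (n_i/n_T)P, K_p = p_A^3 / (p_C^2).
This yields a degree-3 equation in X; solving on (0,1), X = 0.339.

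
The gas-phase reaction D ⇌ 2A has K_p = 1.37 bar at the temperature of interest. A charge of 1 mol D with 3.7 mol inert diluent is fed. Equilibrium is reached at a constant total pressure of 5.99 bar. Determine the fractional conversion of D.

X = 0.414

Let X = conversion of D (basis 1 mol D); extent of reaction ξ = X.
At extent ξ: n_D = 1 − X; n_A = 2X; n_I = 3.7 (inert).
Summing: n_T = 4.7 + X.
Mole fractions y_i = n_i/n_T; K_p = p_A^2 / (p_D) with p_i = y_i·P.
Substituting and setting equal to 1.37 bar gives a polynomial in X; the root in (0,1) is X = 0.414.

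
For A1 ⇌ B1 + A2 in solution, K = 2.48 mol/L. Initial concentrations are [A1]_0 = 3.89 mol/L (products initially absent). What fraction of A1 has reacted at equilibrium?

Let X = conversion of A1; extent ξ = 3.89·X mol/L.
Concentrations: [A1] = 3.89 − 3.89X; [B1] = 3.89X; [A2] = 3.89X.
K = [B1] [A2] / ([A1]).
Setting equal to 2.48 and solving for X on (0,1) gives X = 0.541.

X = 0.541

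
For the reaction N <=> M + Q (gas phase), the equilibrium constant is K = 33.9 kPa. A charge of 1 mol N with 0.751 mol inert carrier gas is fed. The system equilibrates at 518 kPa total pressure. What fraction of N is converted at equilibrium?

Let X = conversion of N (basis 1 mol N); extent of reaction ξ = X.
Moles: n_N = 1 − X; n_M = X; n_Q = X; n_I = 0.751 (inert).
n_T = Σnᵢ = 1.75 + X.
y_i = n_i/n_T, p_i = y_i·P. K = p_M p_Q / (p_N).
Equating to 33.9 kPa and solving on 0 < X < 1: X = 0.306.

X = 0.306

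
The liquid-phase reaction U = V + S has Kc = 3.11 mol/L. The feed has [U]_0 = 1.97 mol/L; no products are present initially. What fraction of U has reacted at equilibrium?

Let X = conversion of U; extent ξ = 1.97·X mol/L.
Concentrations: [U] = 1.97 − 1.97X; [V] = 1.97X; [S] = 1.97X.
Kc = [V] [S] / ([U]).
This equals 3.11 at X = 0.694 (the root in 0 < X < 1).

X = 0.694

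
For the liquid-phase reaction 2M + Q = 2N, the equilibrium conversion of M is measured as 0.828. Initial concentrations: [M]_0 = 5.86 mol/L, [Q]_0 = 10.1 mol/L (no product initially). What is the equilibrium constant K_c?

K_c = 3.02 L/mol

Let X = conversion of M.
Concentrations: [M] = 5.86 − 5.86X; [Q] = 10.1 − 2.93X; [N] = 5.86X.
At X = 0.828: [M] = 1.01, [Q] = 7.67, [N] = 4.85.
K_c = [N]^2 / ([M]^2 [Q]) = 3.02 L/mol.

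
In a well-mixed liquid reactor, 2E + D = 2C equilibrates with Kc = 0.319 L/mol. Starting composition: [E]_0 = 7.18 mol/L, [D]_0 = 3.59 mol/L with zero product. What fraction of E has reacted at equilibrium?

X = 0.444

Let X = conversion of E; extent ξ = 7.18X/2 mol/L.
Concentrations: [E] = 7.18 − 7.18X; [D] = 3.59 − 3.59X; [C] = 7.18X.
Kc = [C]^2 / ([E]^2 [D]).
Setting equal to 0.319 and solving for X on (0,1) gives X = 0.444.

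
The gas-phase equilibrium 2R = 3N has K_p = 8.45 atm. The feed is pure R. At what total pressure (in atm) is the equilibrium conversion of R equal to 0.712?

Let X = conversion of R (basis 1 mol R); extent of reaction ξ = 0.5X.
Mole table: n_R = 1 − X; n_N = 1.5X.
Total moles n_T = 1 + 0.5X.
K_p = p_N^3 / (p_R^2) with p_i = (n_i/n_T)·P.
At X = 0.712: the mole-fraction product g(X) = Π y_i^ν_i = 10.83. Since K_p = g(X)·P^{1}, P = (K_p/g)^(1/1) = (8.45/10.83)^(1/1) = 0.78 atm.

P = 0.78 atm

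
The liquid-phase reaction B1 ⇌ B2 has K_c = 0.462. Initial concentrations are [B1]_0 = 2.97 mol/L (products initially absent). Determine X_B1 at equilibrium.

X = 0.316

Let X = conversion of B1; extent ξ = 2.97·X mol/L.
Concentrations: [B1] = 2.97 − 2.97X; [B2] = 2.97X.
K_c = [B2] / ([B1]).
Solving K_c = 0.462 for X ∈ (0,1): X = 0.316.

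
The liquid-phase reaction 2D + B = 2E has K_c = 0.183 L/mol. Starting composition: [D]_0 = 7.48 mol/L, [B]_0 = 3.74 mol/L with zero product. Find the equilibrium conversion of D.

X = 0.392

Let X = conversion of D; extent ξ = 7.48X/2 mol/L.
Concentrations: [D] = 7.48 − 7.48X; [B] = 3.74 − 3.74X; [E] = 7.48X.
K_c = [E]^2 / ([D]^2 [B]).
This equals 0.183 at X = 0.392 (the root in 0 < X < 1).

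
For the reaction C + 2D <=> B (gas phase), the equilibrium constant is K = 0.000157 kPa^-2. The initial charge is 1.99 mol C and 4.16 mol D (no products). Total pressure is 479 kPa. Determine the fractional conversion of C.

Basis: 1.99 mol C initially; let X = conversion of C. Extent ξ = 1.99X.
Mole table: n_C = 1.99 − 1.99X; n_D = 4.16 − 3.98X; n_B = 1.99X.
Total moles n_T = 6.15 − 3.98X.
y_i = n_i/n_T, p_i = y_i·P. K = p_B / (p_C p_D^2).
Equating to 0.000157 kPa^-2 and solving on 0 < X < 1: X = 0.798.

X = 0.798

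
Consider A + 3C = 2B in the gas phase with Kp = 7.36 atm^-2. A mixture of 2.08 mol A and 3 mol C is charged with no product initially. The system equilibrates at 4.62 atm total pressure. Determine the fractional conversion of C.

X = 0.819

Let X = conversion of C (basis 3 mol C); extent of reaction ξ = X.
Mole table: n_A = 2.08 − X; n_C = 3 − 3X; n_B = 2X.
Summing: n_T = 5.08 − 2X.
Mole fractions y_i = n_i/n_T; Kp = p_B^2 / (p_A p_C^3) with p_i = y_i·P.
This yields a degree-4 equation in X; solving on (0,1), X = 0.819.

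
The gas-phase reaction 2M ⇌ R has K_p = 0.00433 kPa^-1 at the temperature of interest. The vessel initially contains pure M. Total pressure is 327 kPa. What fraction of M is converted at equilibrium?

X = 0.613

Let X = conversion of M (basis 1 mol M); extent of reaction ξ = 0.5X.
At extent ξ: n_M = 1 − X; n_R = 0.5X.
n_T = Σnᵢ = 1 − 0.5X.
With p_i = (n_i/n_T)P, K_p = p_R / (p_M^2).
Substituting and setting equal to 0.00433 kPa^-1 gives a polynomial in X; the root in (0,1) is X = 0.613.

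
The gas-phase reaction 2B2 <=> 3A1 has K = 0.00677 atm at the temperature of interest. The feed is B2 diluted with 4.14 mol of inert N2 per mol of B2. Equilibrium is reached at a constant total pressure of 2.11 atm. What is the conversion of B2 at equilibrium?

Take 1 mol B2 as basis and let X be its fractional conversion, so ξ = 0.5X.
Mole table: n_B2 = 1 − X; n_A1 = 1.5X; n_I = 4.14 (inert).
Total moles n_T = 5.14 + 0.5X.
With p_i = (n_i/n_T)P, K = p_A1^3 / (p_B2^2).
This yields a degree-3 equation in X; solving on (0,1), X = 0.153.

X = 0.153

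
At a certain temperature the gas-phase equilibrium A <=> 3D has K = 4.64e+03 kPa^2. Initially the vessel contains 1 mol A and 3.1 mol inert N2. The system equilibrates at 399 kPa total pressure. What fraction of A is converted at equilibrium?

Take 1 mol A as basis and let X be its fractional conversion, so ξ = X.
Species balance: n_A = 1 − X; n_D = 3X; n_I = 3.1 (inert).
n_T = Σnᵢ = 4.1 + 2X.
Mole fractions y_i = n_i/n_T; K = p_D^3 / (p_A) with p_i = y_i·P.
Substituting and setting equal to 4.64e+03 kPa^2 gives a polynomial in X; the root in (0,1) is X = 0.257.

X = 0.257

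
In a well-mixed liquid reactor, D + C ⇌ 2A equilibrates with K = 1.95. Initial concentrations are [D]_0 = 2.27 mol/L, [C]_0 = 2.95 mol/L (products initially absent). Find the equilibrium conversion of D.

X = 0.466

Let X = conversion of D; extent ξ = 2.27·X mol/L.
Concentrations: [D] = 2.27 − 2.27X; [C] = 2.95 − 2.27X; [A] = 4.54X.
K = [A]^2 / ([D] [C]).
This equals 1.95 at X = 0.466 (the root in 0 < X < 1).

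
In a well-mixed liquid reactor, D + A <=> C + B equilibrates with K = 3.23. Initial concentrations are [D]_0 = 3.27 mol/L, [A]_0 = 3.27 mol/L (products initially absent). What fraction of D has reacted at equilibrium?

X = 0.643

Let X = conversion of D; extent ξ = 3.27·X mol/L.
Concentrations: [D] = 3.27 − 3.27X; [A] = 3.27 − 3.27X; [C] = 3.27X; [B] = 3.27X.
K = [C] [B] / ([D] [A]).
Solving K = 3.23 for X ∈ (0,1): X = 0.643.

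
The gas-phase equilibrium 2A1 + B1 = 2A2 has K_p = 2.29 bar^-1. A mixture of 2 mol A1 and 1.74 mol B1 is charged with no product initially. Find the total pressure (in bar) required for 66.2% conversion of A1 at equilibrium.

P = 4.78 bar

Take 2 mol A1 as basis and let X be its fractional conversion, so ξ = X.
Moles: n_A1 = 2 − 2X; n_B1 = 1.74 − X; n_A2 = 2X.
n_T = Σnᵢ = 3.74 − X.
K_p = p_A2^2 / (p_A1^2 p_B1) with p_i = (n_i/n_T)·P.
At X = 0.662: the mole-fraction product g(X) = Π y_i^ν_i = 10.95. Since K_p = g(X)·P^{-1}, P = (g/K_p)^(1/1) = (10.95/2.29)^(1/1) = 4.78 bar.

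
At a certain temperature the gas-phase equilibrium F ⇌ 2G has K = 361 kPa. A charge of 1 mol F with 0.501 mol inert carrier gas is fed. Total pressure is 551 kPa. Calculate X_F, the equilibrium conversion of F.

Take 1 mol F as basis and let X be its fractional conversion, so ξ = X.
Moles: n_F = 1 − X; n_G = 2X; n_I = 0.501 (inert).
Total moles n_T = 1.5 + X.
Mole fractions y_i = n_i/n_T; K = p_G^2 / (p_F) with p_i = y_i·P.
Substituting and setting equal to 361 kPa gives a polynomial in X; the root in (0,1) is X = 0.426.

X = 0.426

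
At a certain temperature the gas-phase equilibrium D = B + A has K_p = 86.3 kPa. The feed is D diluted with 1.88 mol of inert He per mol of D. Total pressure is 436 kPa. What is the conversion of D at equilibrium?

Take 1 mol D as basis and let X be its fractional conversion, so ξ = X.
At extent ξ: n_D = 1 − X; n_B = X; n_A = X; n_I = 1.88 (inert).
Total moles n_T = 2.88 + X.
Mole fractions y_i = n_i/n_T; K_p = p_B p_A / (p_D) with p_i = y_i·P.
This yields a degree-2 equation in X; solving on (0,1), X = 0.552.

X = 0.552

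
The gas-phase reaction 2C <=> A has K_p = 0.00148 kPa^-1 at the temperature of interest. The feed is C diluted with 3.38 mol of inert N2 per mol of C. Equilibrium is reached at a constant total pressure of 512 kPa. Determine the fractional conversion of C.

X = 0.217

Basis: 1 mol C initially; let X = conversion of C. Extent ξ = 0.5X.
At extent ξ: n_C = 1 − X; n_A = 0.5X; n_I = 3.38 (inert).
n_T = Σnᵢ = 4.38 − 0.5X.
y_i = n_i/n_T, p_i = y_i·P. K_p = p_A / (p_C^2).
Setting this equal to 0.00148 kPa^-1 and taking the physical root (0 < X < 1) gives X = 0.217.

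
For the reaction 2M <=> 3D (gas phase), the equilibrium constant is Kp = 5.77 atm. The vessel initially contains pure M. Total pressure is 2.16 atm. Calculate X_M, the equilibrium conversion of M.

Let X = conversion of M (basis 1 mol M); extent of reaction ξ = 0.5X.
At extent ξ: n_M = 1 − X; n_D = 1.5X.
n_T = Σnᵢ = 1 + 0.5X.
Mole fractions y_i = n_i/n_T; Kp = p_D^3 / (p_M^2) with p_i = y_i·P.
Substituting and setting equal to 5.77 atm gives a polynomial in X; the root in (0,1) is X = 0.572.

X = 0.572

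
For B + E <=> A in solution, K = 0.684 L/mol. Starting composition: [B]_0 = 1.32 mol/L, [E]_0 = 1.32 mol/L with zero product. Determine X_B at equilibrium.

X = 0.365

Let X = conversion of B; extent ξ = 1.32·X mol/L.
Concentrations: [B] = 1.32 − 1.32X; [E] = 1.32 − 1.32X; [A] = 1.32X.
K = [A] / ([B] [E]).
Equating to 0.684 L/mol: the physical root is X = 0.365.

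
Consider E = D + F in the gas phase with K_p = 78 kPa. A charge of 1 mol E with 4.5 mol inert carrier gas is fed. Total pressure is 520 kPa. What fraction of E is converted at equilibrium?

Basis: 1 mol E initially; let X = conversion of E. Extent ξ = X.
Moles: n_E = 1 − X; n_D = X; n_F = X; n_I = 4.5 (inert).
Total moles n_T = 5.5 + X.
With p_i = (n_i/n_T)P, K_p = p_D p_F / (p_E).
Equating to 78 kPa and solving on 0 < X < 1: X = 0.603.

X = 0.603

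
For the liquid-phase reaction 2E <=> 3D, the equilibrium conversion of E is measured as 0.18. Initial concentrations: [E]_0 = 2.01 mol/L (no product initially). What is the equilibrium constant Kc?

Kc = 0.0588 mol/L

Let X = conversion of E.
Concentrations: [E] = 2.01 − 2.01X; [D] = 3.01X.
At X = 0.18: [E] = 1.65, [D] = 0.543.
Kc = [D]^3 / ([E]^2) = 0.0588 mol/L.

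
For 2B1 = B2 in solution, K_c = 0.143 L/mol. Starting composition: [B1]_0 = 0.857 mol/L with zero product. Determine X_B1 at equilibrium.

Let X = conversion of B1; extent ξ = 0.857X/2 mol/L.
Concentrations: [B1] = 0.857 − 0.857X; [B2] = 0.428X.
K_c = [B2] / ([B1]^2).
Equating to 0.143 L/mol: the physical root is X = 0.169.

X = 0.169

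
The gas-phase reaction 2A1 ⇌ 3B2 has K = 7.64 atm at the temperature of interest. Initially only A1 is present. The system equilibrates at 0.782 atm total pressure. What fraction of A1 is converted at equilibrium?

Let X = conversion of A1 (basis 1 mol A1); extent of reaction ξ = 0.5X.
Mole table: n_A1 = 1 − X; n_B2 = 1.5X.
Total moles n_T = 1 + 0.5X.
With p_i = (n_i/n_T)P, K = p_B2^3 / (p_A1^2).
This yields a degree-3 equation in X; solving on (0,1), X = 0.702.

X = 0.702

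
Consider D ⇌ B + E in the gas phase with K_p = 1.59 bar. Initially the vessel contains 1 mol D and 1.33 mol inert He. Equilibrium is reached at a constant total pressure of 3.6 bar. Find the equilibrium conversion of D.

X = 0.665

Take 1 mol D as basis and let X be its fractional conversion, so ξ = X.
Moles: n_D = 1 − X; n_B = X; n_E = X; n_I = 1.33 (inert).
Summing: n_T = 2.33 + X.
With p_i = (n_i/n_T)P, K_p = p_B p_E / (p_D).
Substituting and setting equal to 1.59 bar gives a polynomial in X; the root in (0,1) is X = 0.665.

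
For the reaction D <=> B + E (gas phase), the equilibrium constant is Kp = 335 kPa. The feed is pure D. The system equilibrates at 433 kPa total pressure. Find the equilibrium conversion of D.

X = 0.660

Basis: 1 mol D initially; let X = conversion of D. Extent ξ = X.
Moles: n_D = 1 − X; n_B = X; n_E = X.
Summing: n_T = 1 + X.
y_i = n_i/n_T, p_i = y_i·P. Kp = p_B p_E / (p_D).
Substituting and setting equal to 335 kPa gives a polynomial in X; the root in (0,1) is X = 0.660.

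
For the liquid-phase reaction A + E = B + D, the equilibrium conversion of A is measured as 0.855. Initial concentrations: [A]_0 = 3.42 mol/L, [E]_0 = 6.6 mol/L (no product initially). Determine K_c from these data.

Let X = conversion of A.
Concentrations: [A] = 3.42 − 3.42X; [E] = 6.6 − 3.42X; [B] = 3.42X; [D] = 3.42X.
At X = 0.855: [A] = 0.496, [E] = 3.68, [B] = 2.92, [D] = 2.92.
K_c = [B] [D] / ([A] [E]) = 4.69.

K_c = 4.69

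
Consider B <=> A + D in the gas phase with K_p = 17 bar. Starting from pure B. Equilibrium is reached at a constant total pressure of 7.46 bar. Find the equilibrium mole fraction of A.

Let X = conversion of B (basis 1 mol B); extent of reaction ξ = X.
Mole table: n_B = 1 − X; n_A = X; n_D = X.
Total moles n_T = 1 + X.
With p_i = (n_i/n_T)P, K_p = p_A p_D / (p_B).
Setting this equal to 17 bar and taking the physical root (0 < X < 1) gives X = 0.834.
Then n_A = 0.834, n_T = 1.83, so y_A = 0.455.

y_A = 0.455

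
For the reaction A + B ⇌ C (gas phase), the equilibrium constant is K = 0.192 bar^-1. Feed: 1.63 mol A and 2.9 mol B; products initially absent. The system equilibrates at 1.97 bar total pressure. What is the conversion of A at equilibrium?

X = 0.188

Let X = conversion of A (basis 1.63 mol A); extent of reaction ξ = 1.63X.
Moles: n_A = 1.63 − 1.63X; n_B = 2.9 − 1.63X; n_C = 1.63X.
Summing: n_T = 4.53 − 1.63X.
With p_i = (n_i/n_T)P, K = p_C / (p_A p_B).
Equating to 0.192 bar^-1 and solving on 0 < X < 1: X = 0.188.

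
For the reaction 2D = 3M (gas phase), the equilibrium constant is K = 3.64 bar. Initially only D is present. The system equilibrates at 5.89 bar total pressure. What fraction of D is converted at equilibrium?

Take 1 mol D as basis and let X be its fractional conversion, so ξ = 0.5X.
Mole table: n_D = 1 − X; n_M = 1.5X.
n_T = Σnᵢ = 1 + 0.5X.
y_i = n_i/n_T, p_i = y_i·P. K = p_M^3 / (p_D^2).
Equating to 3.64 bar and solving on 0 < X < 1: X = 0.421.

X = 0.421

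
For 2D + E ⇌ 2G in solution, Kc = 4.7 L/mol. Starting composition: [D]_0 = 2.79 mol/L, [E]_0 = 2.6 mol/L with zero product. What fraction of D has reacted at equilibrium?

X = 0.732

Let X = conversion of D; extent ξ = 2.79X/2 mol/L.
Concentrations: [D] = 2.79 − 2.79X; [E] = 2.6 − 1.4X; [G] = 2.79X.
Kc = [G]^2 / ([D]^2 [E]).
Setting equal to 4.7 and solving for X on (0,1) gives X = 0.732.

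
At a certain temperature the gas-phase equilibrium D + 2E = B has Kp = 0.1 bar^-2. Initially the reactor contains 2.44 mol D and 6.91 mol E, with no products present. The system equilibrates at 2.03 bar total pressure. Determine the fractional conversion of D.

X = 0.173

Basis: 2.44 mol D initially; let X = conversion of D. Extent ξ = 2.44X.
Mole table: n_D = 2.44 − 2.44X; n_E = 6.91 − 4.88X; n_B = 2.44X.
Summing: n_T = 9.35 − 4.88X.
y_i = n_i/n_T, p_i = y_i·P. Kp = p_B / (p_D p_E^2).
Substituting and setting equal to 0.1 bar^-2 gives a polynomial in X; the root in (0,1) is X = 0.173.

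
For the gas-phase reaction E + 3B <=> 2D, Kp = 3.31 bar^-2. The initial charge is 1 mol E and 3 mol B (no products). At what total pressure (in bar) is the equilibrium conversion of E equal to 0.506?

P = 1.31 bar

Basis: 1 mol E initially; let X = conversion of E. Extent ξ = X.
At extent ξ: n_E = 1 − X; n_B = 3 − 3X; n_D = 2X.
n_T = Σnᵢ = 4 − 2X.
Kp = p_D^2 / (p_E p_B^3) with p_i = (n_i/n_T)·P.
At X = 0.506: the mole-fraction product g(X) = Π y_i^ν_i = 5.687. Since Kp = g(X)·P^{-2}, P = (g/Kp)^(1/2) = (5.687/3.31)^(1/2) = 1.31 bar.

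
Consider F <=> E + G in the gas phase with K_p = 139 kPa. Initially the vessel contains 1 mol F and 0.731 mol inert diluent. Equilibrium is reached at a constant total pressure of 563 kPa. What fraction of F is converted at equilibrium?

X = 0.518

Take 1 mol F as basis and let X be its fractional conversion, so ξ = X.
Mole table: n_F = 1 − X; n_E = X; n_G = X; n_I = 0.731 (inert).
Total moles n_T = 1.73 + X.
With p_i = (n_i/n_T)P, K_p = p_E p_G / (p_F).
This yields a degree-2 equation in X; solving on (0,1), X = 0.518.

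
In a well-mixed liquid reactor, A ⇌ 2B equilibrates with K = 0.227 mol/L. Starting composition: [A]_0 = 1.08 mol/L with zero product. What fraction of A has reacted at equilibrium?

Let X = conversion of A; extent ξ = 1.08·X mol/L.
Concentrations: [A] = 1.08 − 1.08X; [B] = 2.16X.
K = [B]^2 / ([A]).
Solving K = 0.227 for X ∈ (0,1): X = 0.204.

X = 0.204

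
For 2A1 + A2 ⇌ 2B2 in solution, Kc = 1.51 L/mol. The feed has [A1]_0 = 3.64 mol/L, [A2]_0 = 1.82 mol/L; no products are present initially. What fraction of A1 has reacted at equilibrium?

Let X = conversion of A1; extent ξ = 3.64X/2 mol/L.
Concentrations: [A1] = 3.64 − 3.64X; [A2] = 1.82 − 1.82X; [B2] = 3.64X.
Kc = [B2]^2 / ([A1]^2 [A2]).
Solving Kc = 1.51 for X ∈ (0,1): X = 0.532.

X = 0.532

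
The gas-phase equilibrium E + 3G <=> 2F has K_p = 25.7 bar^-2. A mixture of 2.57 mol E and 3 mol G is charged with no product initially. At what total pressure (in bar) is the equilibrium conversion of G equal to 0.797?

Let X = conversion of G (basis 3 mol G); extent of reaction ξ = X.
Moles: n_E = 2.57 − X; n_G = 3 − 3X; n_F = 2X.
Summing: n_T = 5.57 − 2X.
K_p = p_F^2 / (p_E p_G^3) with p_i = (n_i/n_T)·P.
At X = 0.797: the mole-fraction product g(X) = Π y_i^ν_i = 100.3. Since K_p = g(X)·P^{-2}, P = (g/K_p)^(1/2) = (100.3/25.7)^(1/2) = 1.98 bar.

P = 1.98 bar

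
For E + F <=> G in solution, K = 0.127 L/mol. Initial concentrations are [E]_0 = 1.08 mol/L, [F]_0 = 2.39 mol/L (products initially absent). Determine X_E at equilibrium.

Let X = conversion of E; extent ξ = 1.08·X mol/L.
Concentrations: [E] = 1.08 − 1.08X; [F] = 2.39 − 1.08X; [G] = 1.08X.
K = [G] / ([E] [F]).
Setting equal to 0.127 and solving for X on (0,1) gives X = 0.215.

X = 0.215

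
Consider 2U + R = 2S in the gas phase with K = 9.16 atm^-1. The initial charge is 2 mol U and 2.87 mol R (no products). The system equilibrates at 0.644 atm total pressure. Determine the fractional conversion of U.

Basis: 2 mol U initially; let X = conversion of U. Extent ξ = X.
Moles: n_U = 2 − 2X; n_R = 2.87 − X; n_S = 2X.
Total moles n_T = 4.87 − X.
With p_i = (n_i/n_T)P, K = p_S^2 / (p_U^2 p_R).
This yields a degree-3 equation in X; solving on (0,1), X = 0.638.

X = 0.638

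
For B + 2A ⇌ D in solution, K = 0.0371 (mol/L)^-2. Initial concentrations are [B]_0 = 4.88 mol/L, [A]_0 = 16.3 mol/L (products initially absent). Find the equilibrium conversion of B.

Let X = conversion of B; extent ξ = 4.88·X mol/L.
Concentrations: [B] = 4.88 − 4.88X; [A] = 16.3 − 9.76X; [D] = 4.88X.
K = [D] / ([B] [A]^2).
Equating to 0.0371 (mol/L)^-2: the physical root is X = 0.750.

X = 0.750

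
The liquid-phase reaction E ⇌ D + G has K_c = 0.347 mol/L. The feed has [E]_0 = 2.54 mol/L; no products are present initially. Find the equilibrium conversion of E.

X = 0.308

Let X = conversion of E; extent ξ = 2.54·X mol/L.
Concentrations: [E] = 2.54 − 2.54X; [D] = 2.54X; [G] = 2.54X.
K_c = [D] [G] / ([E]).
Equating to 0.347 mol/L: the physical root is X = 0.308.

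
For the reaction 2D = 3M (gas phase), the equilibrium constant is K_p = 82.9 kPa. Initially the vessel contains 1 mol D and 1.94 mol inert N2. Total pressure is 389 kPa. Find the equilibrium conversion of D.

Take 1 mol D as basis and let X be its fractional conversion, so ξ = 0.5X.
Mole table: n_D = 1 − X; n_M = 1.5X; n_I = 1.94 (inert).
Summing: n_T = 2.94 + 0.5X.
Mole fractions y_i = n_i/n_T; K_p = p_M^3 / (p_D^2) with p_i = y_i·P.
This yields a degree-3 equation in X; solving on (0,1), X = 0.410.

X = 0.410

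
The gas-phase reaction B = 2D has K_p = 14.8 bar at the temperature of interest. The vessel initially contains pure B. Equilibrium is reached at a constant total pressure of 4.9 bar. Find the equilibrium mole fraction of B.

y_B = 0.208

Basis: 1 mol B initially; let X = conversion of B. Extent ξ = X.
Mole table: n_B = 1 − X; n_D = 2X.
Total moles n_T = 1 + X.
Mole fractions y_i = n_i/n_T; K_p = p_D^2 / (p_B) with p_i = y_i·P.
Setting this equal to 14.8 bar and taking the physical root (0 < X < 1) gives X = 0.656.
Then n_B = 0.344, n_T = 1.66, so y_B = 0.208.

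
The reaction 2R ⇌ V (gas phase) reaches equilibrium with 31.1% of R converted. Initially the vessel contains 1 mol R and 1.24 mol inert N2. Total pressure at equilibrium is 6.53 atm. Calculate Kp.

Kp = 0.105 atm^-1

Take 1 mol R as basis and let X be its fractional conversion, so ξ = 0.5X.
At extent ξ: n_R = 1 − X; n_V = 0.5X; n_I = 1.24 (inert).
Total moles n_T = 2.24 − 0.5X.
At X = 0.311: n_R = 0.689, n_V = 0.155, n_T = 2.08.
p_i = (n_i/n_T)·P. Kp = p_V / (p_R^2) = 0.105 atm^-1.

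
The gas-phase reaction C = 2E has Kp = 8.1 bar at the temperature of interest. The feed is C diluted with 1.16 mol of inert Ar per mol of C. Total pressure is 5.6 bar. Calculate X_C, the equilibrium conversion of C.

Let X = conversion of C (basis 1 mol C); extent of reaction ξ = X.
At extent ξ: n_C = 1 − X; n_E = 2X; n_I = 1.16 (inert).
Summing: n_T = 2.16 + X.
y_i = n_i/n_T, p_i = y_i·P. Kp = p_E^2 / (p_C).
Equating to 8.1 bar and solving on 0 < X < 1: X = 0.619.

X = 0.619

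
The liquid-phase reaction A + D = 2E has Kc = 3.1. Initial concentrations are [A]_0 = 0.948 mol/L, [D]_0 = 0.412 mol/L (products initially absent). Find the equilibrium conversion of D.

Let X = conversion of D; extent ξ = 0.412·X mol/L.
Concentrations: [A] = 0.948 − 0.412X; [D] = 0.412 − 0.412X; [E] = 0.824X.
Kc = [E]^2 / ([A] [D]).
This equals 3.1 at X = 0.659 (the root in 0 < X < 1).

X = 0.659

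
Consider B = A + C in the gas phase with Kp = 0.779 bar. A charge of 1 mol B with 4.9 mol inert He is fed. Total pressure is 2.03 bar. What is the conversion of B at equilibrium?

Basis: 1 mol B initially; let X = conversion of B. Extent ξ = X.
Mole table: n_B = 1 − X; n_A = X; n_C = X; n_I = 4.9 (inert).
Summing: n_T = 5.9 + X.
With p_i = (n_i/n_T)P, Kp = p_A p_C / (p_B).
This yields a degree-2 equation in X; solving on (0,1), X = 0.769.

X = 0.769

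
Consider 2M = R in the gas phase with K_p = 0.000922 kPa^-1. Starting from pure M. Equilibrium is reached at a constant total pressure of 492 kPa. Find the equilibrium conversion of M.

X = 0.404

Let X = conversion of M (basis 1 mol M); extent of reaction ξ = 0.5X.
At extent ξ: n_M = 1 − X; n_R = 0.5X.
Summing: n_T = 1 − 0.5X.
y_i = n_i/n_T, p_i = y_i·P. K_p = p_R / (p_M^2).
Setting this equal to 0.000922 kPa^-1 and taking the physical root (0 < X < 1) gives X = 0.404.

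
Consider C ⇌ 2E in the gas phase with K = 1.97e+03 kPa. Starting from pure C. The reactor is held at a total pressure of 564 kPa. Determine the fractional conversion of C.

Basis: 1 mol C initially; let X = conversion of C. Extent ξ = X.
Mole table: n_C = 1 − X; n_E = 2X.
Summing: n_T = 1 + X.
With p_i = (n_i/n_T)P, K = p_E^2 / (p_C).
This yields a degree-2 equation in X; solving on (0,1), X = 0.683.

X = 0.683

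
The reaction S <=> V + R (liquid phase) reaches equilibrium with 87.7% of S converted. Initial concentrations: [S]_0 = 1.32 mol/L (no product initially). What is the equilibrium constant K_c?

K_c = 8.25 mol/L

Let X = conversion of S.
Concentrations: [S] = 1.32 − 1.32X; [V] = 1.32X; [R] = 1.32X.
At X = 0.877: [S] = 0.162, [V] = 1.16, [R] = 1.16.
K_c = [V] [R] / ([S]) = 8.25 mol/L.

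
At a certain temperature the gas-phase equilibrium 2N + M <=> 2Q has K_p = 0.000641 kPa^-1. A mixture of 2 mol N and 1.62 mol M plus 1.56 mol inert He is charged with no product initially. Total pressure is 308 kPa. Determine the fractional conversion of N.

X = 0.192

Let X = conversion of N (basis 2 mol N); extent of reaction ξ = X.
Moles: n_N = 2 − 2X; n_M = 1.62 − X; n_Q = 2X; n_I = 1.56 (inert).
Total moles n_T = 5.18 − X.
y_i = n_i/n_T, p_i = y_i·P. K_p = p_Q^2 / (p_N^2 p_M).
Equating to 0.000641 kPa^-1 and solving on 0 < X < 1: X = 0.192.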